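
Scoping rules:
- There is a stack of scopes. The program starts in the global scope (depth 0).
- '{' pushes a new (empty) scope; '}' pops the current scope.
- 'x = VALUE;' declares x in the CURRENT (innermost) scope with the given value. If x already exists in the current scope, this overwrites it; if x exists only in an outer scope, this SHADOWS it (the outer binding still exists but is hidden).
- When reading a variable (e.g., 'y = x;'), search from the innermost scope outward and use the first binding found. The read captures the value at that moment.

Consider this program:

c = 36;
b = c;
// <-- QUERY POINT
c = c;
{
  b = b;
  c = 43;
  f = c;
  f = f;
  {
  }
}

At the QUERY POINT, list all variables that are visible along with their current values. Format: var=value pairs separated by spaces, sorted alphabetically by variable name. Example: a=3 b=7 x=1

Answer: b=36 c=36

Derivation:
Step 1: declare c=36 at depth 0
Step 2: declare b=(read c)=36 at depth 0
Visible at query point: b=36 c=36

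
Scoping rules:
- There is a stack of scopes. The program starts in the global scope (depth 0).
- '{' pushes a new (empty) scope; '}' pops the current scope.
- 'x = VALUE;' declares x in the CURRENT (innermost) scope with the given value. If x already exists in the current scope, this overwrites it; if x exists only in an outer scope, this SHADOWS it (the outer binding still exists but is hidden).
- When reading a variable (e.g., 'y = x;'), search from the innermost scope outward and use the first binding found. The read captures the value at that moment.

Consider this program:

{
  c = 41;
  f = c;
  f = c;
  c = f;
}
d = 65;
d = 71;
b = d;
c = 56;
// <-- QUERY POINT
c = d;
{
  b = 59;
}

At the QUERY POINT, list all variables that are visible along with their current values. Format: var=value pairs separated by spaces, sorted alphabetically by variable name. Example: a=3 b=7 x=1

Step 1: enter scope (depth=1)
Step 2: declare c=41 at depth 1
Step 3: declare f=(read c)=41 at depth 1
Step 4: declare f=(read c)=41 at depth 1
Step 5: declare c=(read f)=41 at depth 1
Step 6: exit scope (depth=0)
Step 7: declare d=65 at depth 0
Step 8: declare d=71 at depth 0
Step 9: declare b=(read d)=71 at depth 0
Step 10: declare c=56 at depth 0
Visible at query point: b=71 c=56 d=71

Answer: b=71 c=56 d=71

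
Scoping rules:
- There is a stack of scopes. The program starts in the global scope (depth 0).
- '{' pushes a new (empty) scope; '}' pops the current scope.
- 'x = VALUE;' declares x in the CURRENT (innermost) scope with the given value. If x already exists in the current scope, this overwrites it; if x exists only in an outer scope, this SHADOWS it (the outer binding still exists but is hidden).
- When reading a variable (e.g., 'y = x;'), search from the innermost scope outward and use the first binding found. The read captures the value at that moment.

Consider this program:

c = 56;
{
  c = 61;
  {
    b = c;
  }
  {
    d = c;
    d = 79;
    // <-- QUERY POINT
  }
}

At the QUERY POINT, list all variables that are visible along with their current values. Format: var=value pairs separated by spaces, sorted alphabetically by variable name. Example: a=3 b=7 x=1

Answer: c=61 d=79

Derivation:
Step 1: declare c=56 at depth 0
Step 2: enter scope (depth=1)
Step 3: declare c=61 at depth 1
Step 4: enter scope (depth=2)
Step 5: declare b=(read c)=61 at depth 2
Step 6: exit scope (depth=1)
Step 7: enter scope (depth=2)
Step 8: declare d=(read c)=61 at depth 2
Step 9: declare d=79 at depth 2
Visible at query point: c=61 d=79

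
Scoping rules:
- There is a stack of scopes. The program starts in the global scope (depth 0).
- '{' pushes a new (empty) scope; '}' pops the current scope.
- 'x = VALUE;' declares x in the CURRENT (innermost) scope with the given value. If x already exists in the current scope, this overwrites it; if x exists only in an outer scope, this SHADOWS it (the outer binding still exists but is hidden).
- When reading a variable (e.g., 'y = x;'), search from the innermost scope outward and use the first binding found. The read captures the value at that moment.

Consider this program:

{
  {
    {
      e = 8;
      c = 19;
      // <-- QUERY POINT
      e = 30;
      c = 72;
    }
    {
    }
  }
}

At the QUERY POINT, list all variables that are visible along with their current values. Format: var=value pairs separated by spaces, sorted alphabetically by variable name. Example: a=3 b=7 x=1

Step 1: enter scope (depth=1)
Step 2: enter scope (depth=2)
Step 3: enter scope (depth=3)
Step 4: declare e=8 at depth 3
Step 5: declare c=19 at depth 3
Visible at query point: c=19 e=8

Answer: c=19 e=8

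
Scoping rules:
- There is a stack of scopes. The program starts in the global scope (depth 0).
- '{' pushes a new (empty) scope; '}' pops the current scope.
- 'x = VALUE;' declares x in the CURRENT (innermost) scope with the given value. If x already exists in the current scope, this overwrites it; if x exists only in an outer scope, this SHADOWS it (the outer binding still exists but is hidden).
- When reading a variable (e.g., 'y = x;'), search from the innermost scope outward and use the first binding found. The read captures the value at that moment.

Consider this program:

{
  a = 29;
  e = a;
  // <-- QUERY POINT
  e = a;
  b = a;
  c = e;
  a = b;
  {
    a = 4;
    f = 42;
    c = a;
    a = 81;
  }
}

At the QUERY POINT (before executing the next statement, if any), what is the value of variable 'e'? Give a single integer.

Step 1: enter scope (depth=1)
Step 2: declare a=29 at depth 1
Step 3: declare e=(read a)=29 at depth 1
Visible at query point: a=29 e=29

Answer: 29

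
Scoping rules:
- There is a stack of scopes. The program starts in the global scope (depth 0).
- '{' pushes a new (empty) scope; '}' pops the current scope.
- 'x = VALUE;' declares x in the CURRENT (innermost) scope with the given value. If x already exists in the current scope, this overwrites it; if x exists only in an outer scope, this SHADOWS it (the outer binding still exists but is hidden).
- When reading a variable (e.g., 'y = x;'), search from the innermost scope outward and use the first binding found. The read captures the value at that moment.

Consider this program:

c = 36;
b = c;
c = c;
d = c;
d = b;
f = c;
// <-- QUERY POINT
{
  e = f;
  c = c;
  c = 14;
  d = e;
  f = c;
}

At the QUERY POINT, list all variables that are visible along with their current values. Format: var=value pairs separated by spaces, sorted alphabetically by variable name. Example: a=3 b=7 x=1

Step 1: declare c=36 at depth 0
Step 2: declare b=(read c)=36 at depth 0
Step 3: declare c=(read c)=36 at depth 0
Step 4: declare d=(read c)=36 at depth 0
Step 5: declare d=(read b)=36 at depth 0
Step 6: declare f=(read c)=36 at depth 0
Visible at query point: b=36 c=36 d=36 f=36

Answer: b=36 c=36 d=36 f=36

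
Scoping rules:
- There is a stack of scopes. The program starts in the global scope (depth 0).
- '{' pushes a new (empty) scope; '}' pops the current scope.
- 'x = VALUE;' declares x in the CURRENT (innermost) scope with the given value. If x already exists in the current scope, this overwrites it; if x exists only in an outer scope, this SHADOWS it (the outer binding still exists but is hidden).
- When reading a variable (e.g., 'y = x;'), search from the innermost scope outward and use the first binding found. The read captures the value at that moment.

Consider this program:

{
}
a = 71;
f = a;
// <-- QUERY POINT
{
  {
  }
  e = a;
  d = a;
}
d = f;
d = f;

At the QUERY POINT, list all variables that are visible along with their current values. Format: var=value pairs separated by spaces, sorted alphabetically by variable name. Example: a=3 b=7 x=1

Step 1: enter scope (depth=1)
Step 2: exit scope (depth=0)
Step 3: declare a=71 at depth 0
Step 4: declare f=(read a)=71 at depth 0
Visible at query point: a=71 f=71

Answer: a=71 f=71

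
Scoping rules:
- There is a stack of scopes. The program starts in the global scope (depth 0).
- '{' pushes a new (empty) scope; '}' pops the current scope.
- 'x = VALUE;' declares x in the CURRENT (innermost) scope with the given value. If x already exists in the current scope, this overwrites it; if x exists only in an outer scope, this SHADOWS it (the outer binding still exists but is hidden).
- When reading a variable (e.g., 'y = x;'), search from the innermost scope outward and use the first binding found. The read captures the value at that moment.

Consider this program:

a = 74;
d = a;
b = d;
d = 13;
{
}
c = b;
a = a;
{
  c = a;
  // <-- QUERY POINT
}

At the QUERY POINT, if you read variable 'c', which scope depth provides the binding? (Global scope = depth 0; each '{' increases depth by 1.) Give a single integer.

Step 1: declare a=74 at depth 0
Step 2: declare d=(read a)=74 at depth 0
Step 3: declare b=(read d)=74 at depth 0
Step 4: declare d=13 at depth 0
Step 5: enter scope (depth=1)
Step 6: exit scope (depth=0)
Step 7: declare c=(read b)=74 at depth 0
Step 8: declare a=(read a)=74 at depth 0
Step 9: enter scope (depth=1)
Step 10: declare c=(read a)=74 at depth 1
Visible at query point: a=74 b=74 c=74 d=13

Answer: 1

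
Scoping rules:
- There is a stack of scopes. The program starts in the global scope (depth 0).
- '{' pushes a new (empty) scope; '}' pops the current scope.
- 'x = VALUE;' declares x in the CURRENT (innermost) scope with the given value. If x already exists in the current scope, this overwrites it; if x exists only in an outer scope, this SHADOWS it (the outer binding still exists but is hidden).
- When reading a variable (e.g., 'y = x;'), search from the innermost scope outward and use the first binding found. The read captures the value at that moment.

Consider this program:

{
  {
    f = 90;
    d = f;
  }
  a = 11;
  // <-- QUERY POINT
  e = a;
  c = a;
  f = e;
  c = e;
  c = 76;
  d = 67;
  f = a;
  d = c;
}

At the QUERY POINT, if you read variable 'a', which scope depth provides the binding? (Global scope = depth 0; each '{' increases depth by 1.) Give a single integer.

Answer: 1

Derivation:
Step 1: enter scope (depth=1)
Step 2: enter scope (depth=2)
Step 3: declare f=90 at depth 2
Step 4: declare d=(read f)=90 at depth 2
Step 5: exit scope (depth=1)
Step 6: declare a=11 at depth 1
Visible at query point: a=11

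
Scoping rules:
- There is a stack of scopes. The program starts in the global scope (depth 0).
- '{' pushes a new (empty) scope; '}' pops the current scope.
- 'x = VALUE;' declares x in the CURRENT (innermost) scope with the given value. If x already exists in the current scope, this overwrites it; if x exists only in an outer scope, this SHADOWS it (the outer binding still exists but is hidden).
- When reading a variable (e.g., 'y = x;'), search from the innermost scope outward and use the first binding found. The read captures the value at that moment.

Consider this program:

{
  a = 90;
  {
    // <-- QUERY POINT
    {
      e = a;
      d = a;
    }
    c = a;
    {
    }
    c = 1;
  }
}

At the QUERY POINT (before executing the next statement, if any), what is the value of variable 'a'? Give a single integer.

Answer: 90

Derivation:
Step 1: enter scope (depth=1)
Step 2: declare a=90 at depth 1
Step 3: enter scope (depth=2)
Visible at query point: a=90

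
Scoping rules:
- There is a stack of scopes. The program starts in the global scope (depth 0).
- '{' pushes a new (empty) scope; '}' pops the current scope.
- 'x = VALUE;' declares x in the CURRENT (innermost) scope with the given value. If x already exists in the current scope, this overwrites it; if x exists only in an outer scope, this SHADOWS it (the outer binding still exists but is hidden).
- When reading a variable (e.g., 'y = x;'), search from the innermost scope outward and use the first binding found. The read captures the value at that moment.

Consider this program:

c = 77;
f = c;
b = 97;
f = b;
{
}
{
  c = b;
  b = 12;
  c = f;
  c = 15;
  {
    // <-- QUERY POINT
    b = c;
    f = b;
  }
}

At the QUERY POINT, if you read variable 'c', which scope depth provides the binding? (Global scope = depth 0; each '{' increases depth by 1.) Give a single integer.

Answer: 1

Derivation:
Step 1: declare c=77 at depth 0
Step 2: declare f=(read c)=77 at depth 0
Step 3: declare b=97 at depth 0
Step 4: declare f=(read b)=97 at depth 0
Step 5: enter scope (depth=1)
Step 6: exit scope (depth=0)
Step 7: enter scope (depth=1)
Step 8: declare c=(read b)=97 at depth 1
Step 9: declare b=12 at depth 1
Step 10: declare c=(read f)=97 at depth 1
Step 11: declare c=15 at depth 1
Step 12: enter scope (depth=2)
Visible at query point: b=12 c=15 f=97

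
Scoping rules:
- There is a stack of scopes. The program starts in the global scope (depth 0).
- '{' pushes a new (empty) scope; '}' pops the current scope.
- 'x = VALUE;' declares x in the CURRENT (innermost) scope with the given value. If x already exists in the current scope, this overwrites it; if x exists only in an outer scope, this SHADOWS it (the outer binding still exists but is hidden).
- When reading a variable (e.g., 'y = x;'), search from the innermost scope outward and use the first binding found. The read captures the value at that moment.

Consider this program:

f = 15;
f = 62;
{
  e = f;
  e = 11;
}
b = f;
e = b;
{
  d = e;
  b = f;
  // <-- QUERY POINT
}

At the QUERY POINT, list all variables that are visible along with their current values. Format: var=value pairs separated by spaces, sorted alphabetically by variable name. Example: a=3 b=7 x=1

Step 1: declare f=15 at depth 0
Step 2: declare f=62 at depth 0
Step 3: enter scope (depth=1)
Step 4: declare e=(read f)=62 at depth 1
Step 5: declare e=11 at depth 1
Step 6: exit scope (depth=0)
Step 7: declare b=(read f)=62 at depth 0
Step 8: declare e=(read b)=62 at depth 0
Step 9: enter scope (depth=1)
Step 10: declare d=(read e)=62 at depth 1
Step 11: declare b=(read f)=62 at depth 1
Visible at query point: b=62 d=62 e=62 f=62

Answer: b=62 d=62 e=62 f=62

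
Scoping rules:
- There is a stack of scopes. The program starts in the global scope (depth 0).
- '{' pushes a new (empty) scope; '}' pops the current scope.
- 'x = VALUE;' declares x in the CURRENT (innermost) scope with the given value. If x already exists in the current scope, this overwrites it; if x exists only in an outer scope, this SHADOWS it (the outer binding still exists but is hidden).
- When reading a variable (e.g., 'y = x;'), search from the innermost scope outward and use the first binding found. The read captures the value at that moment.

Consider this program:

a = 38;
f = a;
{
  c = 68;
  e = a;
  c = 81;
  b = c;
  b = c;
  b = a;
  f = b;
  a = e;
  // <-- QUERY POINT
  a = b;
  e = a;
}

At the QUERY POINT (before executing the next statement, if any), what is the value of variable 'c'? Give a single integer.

Answer: 81

Derivation:
Step 1: declare a=38 at depth 0
Step 2: declare f=(read a)=38 at depth 0
Step 3: enter scope (depth=1)
Step 4: declare c=68 at depth 1
Step 5: declare e=(read a)=38 at depth 1
Step 6: declare c=81 at depth 1
Step 7: declare b=(read c)=81 at depth 1
Step 8: declare b=(read c)=81 at depth 1
Step 9: declare b=(read a)=38 at depth 1
Step 10: declare f=(read b)=38 at depth 1
Step 11: declare a=(read e)=38 at depth 1
Visible at query point: a=38 b=38 c=81 e=38 f=38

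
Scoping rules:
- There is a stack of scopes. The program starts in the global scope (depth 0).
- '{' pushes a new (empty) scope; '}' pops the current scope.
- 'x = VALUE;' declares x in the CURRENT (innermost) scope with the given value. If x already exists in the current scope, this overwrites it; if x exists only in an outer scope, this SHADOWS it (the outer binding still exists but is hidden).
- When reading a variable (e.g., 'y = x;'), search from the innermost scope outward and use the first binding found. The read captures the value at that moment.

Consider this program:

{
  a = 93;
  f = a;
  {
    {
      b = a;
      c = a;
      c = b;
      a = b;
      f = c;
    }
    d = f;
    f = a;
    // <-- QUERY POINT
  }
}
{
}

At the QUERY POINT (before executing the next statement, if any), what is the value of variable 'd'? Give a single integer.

Answer: 93

Derivation:
Step 1: enter scope (depth=1)
Step 2: declare a=93 at depth 1
Step 3: declare f=(read a)=93 at depth 1
Step 4: enter scope (depth=2)
Step 5: enter scope (depth=3)
Step 6: declare b=(read a)=93 at depth 3
Step 7: declare c=(read a)=93 at depth 3
Step 8: declare c=(read b)=93 at depth 3
Step 9: declare a=(read b)=93 at depth 3
Step 10: declare f=(read c)=93 at depth 3
Step 11: exit scope (depth=2)
Step 12: declare d=(read f)=93 at depth 2
Step 13: declare f=(read a)=93 at depth 2
Visible at query point: a=93 d=93 f=93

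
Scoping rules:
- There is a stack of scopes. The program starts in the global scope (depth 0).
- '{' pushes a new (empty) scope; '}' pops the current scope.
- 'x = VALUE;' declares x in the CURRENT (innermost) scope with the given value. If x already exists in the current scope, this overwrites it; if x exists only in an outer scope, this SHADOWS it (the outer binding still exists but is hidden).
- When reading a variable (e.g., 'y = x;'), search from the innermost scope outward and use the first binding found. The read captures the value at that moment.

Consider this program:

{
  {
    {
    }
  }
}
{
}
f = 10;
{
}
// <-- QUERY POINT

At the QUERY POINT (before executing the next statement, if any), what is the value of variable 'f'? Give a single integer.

Answer: 10

Derivation:
Step 1: enter scope (depth=1)
Step 2: enter scope (depth=2)
Step 3: enter scope (depth=3)
Step 4: exit scope (depth=2)
Step 5: exit scope (depth=1)
Step 6: exit scope (depth=0)
Step 7: enter scope (depth=1)
Step 8: exit scope (depth=0)
Step 9: declare f=10 at depth 0
Step 10: enter scope (depth=1)
Step 11: exit scope (depth=0)
Visible at query point: f=10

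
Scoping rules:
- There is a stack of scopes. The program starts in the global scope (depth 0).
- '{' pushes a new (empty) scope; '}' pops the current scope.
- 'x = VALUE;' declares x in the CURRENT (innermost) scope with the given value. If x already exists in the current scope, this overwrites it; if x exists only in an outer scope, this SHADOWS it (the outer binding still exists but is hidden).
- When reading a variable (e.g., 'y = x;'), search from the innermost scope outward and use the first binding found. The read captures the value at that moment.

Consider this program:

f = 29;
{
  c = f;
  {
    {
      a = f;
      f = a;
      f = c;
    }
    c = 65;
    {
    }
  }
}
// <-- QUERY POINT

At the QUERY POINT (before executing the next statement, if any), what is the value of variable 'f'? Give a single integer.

Step 1: declare f=29 at depth 0
Step 2: enter scope (depth=1)
Step 3: declare c=(read f)=29 at depth 1
Step 4: enter scope (depth=2)
Step 5: enter scope (depth=3)
Step 6: declare a=(read f)=29 at depth 3
Step 7: declare f=(read a)=29 at depth 3
Step 8: declare f=(read c)=29 at depth 3
Step 9: exit scope (depth=2)
Step 10: declare c=65 at depth 2
Step 11: enter scope (depth=3)
Step 12: exit scope (depth=2)
Step 13: exit scope (depth=1)
Step 14: exit scope (depth=0)
Visible at query point: f=29

Answer: 29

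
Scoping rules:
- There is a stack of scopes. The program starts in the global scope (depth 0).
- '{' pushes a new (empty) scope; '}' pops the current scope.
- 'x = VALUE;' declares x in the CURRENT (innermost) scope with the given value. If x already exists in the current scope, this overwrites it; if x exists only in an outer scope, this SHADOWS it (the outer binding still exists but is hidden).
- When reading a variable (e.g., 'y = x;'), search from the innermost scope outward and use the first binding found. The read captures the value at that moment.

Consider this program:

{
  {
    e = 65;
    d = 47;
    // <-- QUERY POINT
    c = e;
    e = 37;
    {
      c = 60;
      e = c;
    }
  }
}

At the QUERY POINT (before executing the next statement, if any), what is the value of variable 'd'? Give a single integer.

Step 1: enter scope (depth=1)
Step 2: enter scope (depth=2)
Step 3: declare e=65 at depth 2
Step 4: declare d=47 at depth 2
Visible at query point: d=47 e=65

Answer: 47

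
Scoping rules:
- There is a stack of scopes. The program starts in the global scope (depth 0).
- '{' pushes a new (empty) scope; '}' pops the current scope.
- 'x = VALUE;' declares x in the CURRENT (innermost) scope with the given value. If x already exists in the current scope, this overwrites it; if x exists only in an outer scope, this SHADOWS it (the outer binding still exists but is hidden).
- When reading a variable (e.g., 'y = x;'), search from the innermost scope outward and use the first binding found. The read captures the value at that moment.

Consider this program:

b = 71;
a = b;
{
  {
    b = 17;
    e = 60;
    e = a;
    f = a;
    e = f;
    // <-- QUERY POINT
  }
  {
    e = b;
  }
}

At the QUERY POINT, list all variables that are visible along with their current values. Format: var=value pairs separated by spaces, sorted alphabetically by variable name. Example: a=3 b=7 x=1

Step 1: declare b=71 at depth 0
Step 2: declare a=(read b)=71 at depth 0
Step 3: enter scope (depth=1)
Step 4: enter scope (depth=2)
Step 5: declare b=17 at depth 2
Step 6: declare e=60 at depth 2
Step 7: declare e=(read a)=71 at depth 2
Step 8: declare f=(read a)=71 at depth 2
Step 9: declare e=(read f)=71 at depth 2
Visible at query point: a=71 b=17 e=71 f=71

Answer: a=71 b=17 e=71 f=71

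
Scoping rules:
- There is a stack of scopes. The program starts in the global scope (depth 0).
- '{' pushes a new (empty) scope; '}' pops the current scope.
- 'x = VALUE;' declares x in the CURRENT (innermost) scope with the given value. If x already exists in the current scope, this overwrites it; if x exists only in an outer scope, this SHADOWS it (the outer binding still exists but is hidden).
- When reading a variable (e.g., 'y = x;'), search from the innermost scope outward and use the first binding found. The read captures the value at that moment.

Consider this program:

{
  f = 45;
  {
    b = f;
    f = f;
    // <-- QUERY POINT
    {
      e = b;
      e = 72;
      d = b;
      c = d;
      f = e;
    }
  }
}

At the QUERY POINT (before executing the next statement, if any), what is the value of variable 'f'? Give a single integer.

Answer: 45

Derivation:
Step 1: enter scope (depth=1)
Step 2: declare f=45 at depth 1
Step 3: enter scope (depth=2)
Step 4: declare b=(read f)=45 at depth 2
Step 5: declare f=(read f)=45 at depth 2
Visible at query point: b=45 f=45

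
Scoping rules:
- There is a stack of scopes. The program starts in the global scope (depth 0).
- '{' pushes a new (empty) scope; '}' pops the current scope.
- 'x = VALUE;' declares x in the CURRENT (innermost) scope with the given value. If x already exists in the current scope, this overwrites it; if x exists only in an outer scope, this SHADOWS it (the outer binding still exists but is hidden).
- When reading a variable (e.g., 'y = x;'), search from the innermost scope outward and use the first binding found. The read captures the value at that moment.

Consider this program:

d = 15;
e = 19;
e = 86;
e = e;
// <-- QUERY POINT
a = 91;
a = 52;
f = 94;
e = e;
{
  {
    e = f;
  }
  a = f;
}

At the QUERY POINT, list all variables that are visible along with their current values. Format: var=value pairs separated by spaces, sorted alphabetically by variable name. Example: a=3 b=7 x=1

Step 1: declare d=15 at depth 0
Step 2: declare e=19 at depth 0
Step 3: declare e=86 at depth 0
Step 4: declare e=(read e)=86 at depth 0
Visible at query point: d=15 e=86

Answer: d=15 e=86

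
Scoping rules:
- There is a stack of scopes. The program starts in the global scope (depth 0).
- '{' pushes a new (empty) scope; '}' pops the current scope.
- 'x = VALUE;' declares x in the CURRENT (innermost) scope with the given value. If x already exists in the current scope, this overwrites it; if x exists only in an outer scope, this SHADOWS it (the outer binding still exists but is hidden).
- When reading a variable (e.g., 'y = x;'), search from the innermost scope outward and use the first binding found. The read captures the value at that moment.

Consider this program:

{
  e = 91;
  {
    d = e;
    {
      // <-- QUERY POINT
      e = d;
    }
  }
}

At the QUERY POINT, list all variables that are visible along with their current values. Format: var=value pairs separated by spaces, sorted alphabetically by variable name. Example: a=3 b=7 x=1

Answer: d=91 e=91

Derivation:
Step 1: enter scope (depth=1)
Step 2: declare e=91 at depth 1
Step 3: enter scope (depth=2)
Step 4: declare d=(read e)=91 at depth 2
Step 5: enter scope (depth=3)
Visible at query point: d=91 e=91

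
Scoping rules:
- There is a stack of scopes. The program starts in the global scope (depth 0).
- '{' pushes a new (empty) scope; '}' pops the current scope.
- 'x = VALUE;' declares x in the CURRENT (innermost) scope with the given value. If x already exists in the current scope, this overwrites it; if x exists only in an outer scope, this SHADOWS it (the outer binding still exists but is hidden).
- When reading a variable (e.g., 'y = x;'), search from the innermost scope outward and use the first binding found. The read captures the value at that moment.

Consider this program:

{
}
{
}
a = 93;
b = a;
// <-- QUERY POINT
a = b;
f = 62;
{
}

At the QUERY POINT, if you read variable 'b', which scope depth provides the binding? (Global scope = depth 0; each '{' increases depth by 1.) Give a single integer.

Answer: 0

Derivation:
Step 1: enter scope (depth=1)
Step 2: exit scope (depth=0)
Step 3: enter scope (depth=1)
Step 4: exit scope (depth=0)
Step 5: declare a=93 at depth 0
Step 6: declare b=(read a)=93 at depth 0
Visible at query point: a=93 b=93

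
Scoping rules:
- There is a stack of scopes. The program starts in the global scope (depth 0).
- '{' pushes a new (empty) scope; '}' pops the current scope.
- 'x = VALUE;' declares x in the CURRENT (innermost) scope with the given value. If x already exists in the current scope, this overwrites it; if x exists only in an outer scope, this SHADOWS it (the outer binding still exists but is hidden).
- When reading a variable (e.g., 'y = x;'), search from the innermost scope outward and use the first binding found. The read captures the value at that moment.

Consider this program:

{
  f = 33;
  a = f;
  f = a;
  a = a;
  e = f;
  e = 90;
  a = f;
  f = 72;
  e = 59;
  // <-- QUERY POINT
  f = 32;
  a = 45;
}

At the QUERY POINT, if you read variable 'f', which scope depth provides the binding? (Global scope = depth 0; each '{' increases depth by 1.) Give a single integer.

Step 1: enter scope (depth=1)
Step 2: declare f=33 at depth 1
Step 3: declare a=(read f)=33 at depth 1
Step 4: declare f=(read a)=33 at depth 1
Step 5: declare a=(read a)=33 at depth 1
Step 6: declare e=(read f)=33 at depth 1
Step 7: declare e=90 at depth 1
Step 8: declare a=(read f)=33 at depth 1
Step 9: declare f=72 at depth 1
Step 10: declare e=59 at depth 1
Visible at query point: a=33 e=59 f=72

Answer: 1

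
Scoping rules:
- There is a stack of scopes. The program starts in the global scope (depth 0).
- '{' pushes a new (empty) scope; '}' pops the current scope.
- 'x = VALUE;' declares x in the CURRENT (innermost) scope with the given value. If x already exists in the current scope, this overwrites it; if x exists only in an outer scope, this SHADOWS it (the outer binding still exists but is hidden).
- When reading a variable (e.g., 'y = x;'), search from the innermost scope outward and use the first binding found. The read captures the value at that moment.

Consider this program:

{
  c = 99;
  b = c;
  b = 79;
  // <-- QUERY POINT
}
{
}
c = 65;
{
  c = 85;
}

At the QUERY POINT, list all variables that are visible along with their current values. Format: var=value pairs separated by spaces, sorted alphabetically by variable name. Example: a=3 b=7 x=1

Step 1: enter scope (depth=1)
Step 2: declare c=99 at depth 1
Step 3: declare b=(read c)=99 at depth 1
Step 4: declare b=79 at depth 1
Visible at query point: b=79 c=99

Answer: b=79 c=99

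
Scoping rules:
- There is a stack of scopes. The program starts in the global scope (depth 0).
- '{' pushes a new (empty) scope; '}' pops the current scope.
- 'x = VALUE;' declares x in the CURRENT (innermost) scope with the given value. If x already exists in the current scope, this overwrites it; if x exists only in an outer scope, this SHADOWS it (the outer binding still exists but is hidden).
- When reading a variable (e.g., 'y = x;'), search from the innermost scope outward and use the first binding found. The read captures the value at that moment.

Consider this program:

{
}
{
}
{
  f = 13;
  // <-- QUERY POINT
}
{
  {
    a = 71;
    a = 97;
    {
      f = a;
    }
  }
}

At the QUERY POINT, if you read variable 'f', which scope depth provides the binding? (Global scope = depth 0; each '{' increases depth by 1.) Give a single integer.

Answer: 1

Derivation:
Step 1: enter scope (depth=1)
Step 2: exit scope (depth=0)
Step 3: enter scope (depth=1)
Step 4: exit scope (depth=0)
Step 5: enter scope (depth=1)
Step 6: declare f=13 at depth 1
Visible at query point: f=13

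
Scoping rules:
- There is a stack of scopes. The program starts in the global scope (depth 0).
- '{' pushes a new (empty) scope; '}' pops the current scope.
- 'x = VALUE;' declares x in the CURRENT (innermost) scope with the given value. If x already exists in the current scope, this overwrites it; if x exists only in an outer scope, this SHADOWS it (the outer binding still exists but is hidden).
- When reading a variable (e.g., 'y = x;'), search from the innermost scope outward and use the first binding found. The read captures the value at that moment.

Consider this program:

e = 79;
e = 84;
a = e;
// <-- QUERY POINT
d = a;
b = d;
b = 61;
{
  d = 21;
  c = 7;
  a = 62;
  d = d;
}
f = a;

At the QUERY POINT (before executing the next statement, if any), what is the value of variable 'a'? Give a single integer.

Answer: 84

Derivation:
Step 1: declare e=79 at depth 0
Step 2: declare e=84 at depth 0
Step 3: declare a=(read e)=84 at depth 0
Visible at query point: a=84 e=84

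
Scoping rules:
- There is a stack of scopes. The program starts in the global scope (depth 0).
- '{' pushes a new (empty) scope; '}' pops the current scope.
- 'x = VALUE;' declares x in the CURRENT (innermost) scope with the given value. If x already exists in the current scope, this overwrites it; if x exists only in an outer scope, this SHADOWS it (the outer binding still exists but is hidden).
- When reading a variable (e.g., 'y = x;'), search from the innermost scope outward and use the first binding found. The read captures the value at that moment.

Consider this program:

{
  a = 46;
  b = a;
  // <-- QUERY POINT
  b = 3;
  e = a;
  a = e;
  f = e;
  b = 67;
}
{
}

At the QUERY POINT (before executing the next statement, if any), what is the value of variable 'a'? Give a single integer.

Answer: 46

Derivation:
Step 1: enter scope (depth=1)
Step 2: declare a=46 at depth 1
Step 3: declare b=(read a)=46 at depth 1
Visible at query point: a=46 b=46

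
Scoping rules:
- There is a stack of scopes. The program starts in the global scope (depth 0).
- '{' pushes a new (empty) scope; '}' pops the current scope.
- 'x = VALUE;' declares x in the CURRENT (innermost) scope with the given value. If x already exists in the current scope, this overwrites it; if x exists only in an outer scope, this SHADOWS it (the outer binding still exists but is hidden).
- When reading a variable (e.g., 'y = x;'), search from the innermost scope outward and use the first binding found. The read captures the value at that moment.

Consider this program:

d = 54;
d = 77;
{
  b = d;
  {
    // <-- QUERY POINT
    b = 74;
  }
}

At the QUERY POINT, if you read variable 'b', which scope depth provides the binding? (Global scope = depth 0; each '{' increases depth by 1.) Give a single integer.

Answer: 1

Derivation:
Step 1: declare d=54 at depth 0
Step 2: declare d=77 at depth 0
Step 3: enter scope (depth=1)
Step 4: declare b=(read d)=77 at depth 1
Step 5: enter scope (depth=2)
Visible at query point: b=77 d=77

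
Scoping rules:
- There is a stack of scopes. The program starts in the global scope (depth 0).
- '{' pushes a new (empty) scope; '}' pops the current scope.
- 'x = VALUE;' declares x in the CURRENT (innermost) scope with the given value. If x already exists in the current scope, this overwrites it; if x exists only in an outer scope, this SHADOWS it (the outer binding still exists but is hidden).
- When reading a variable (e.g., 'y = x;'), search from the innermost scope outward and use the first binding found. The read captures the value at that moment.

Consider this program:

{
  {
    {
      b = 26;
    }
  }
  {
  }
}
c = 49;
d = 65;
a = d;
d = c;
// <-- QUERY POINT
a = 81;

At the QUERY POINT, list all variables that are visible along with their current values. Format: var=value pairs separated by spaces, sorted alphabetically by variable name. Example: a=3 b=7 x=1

Answer: a=65 c=49 d=49

Derivation:
Step 1: enter scope (depth=1)
Step 2: enter scope (depth=2)
Step 3: enter scope (depth=3)
Step 4: declare b=26 at depth 3
Step 5: exit scope (depth=2)
Step 6: exit scope (depth=1)
Step 7: enter scope (depth=2)
Step 8: exit scope (depth=1)
Step 9: exit scope (depth=0)
Step 10: declare c=49 at depth 0
Step 11: declare d=65 at depth 0
Step 12: declare a=(read d)=65 at depth 0
Step 13: declare d=(read c)=49 at depth 0
Visible at query point: a=65 c=49 d=49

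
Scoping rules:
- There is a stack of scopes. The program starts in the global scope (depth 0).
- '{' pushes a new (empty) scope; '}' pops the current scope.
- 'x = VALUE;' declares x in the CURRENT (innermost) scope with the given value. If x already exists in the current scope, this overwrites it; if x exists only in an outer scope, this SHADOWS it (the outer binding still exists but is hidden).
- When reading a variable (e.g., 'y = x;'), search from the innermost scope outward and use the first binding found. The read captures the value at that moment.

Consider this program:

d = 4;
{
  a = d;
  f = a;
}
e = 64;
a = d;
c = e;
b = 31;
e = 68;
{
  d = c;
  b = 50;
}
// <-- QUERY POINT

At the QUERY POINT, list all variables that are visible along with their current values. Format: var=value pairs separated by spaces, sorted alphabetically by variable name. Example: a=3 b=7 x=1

Answer: a=4 b=31 c=64 d=4 e=68

Derivation:
Step 1: declare d=4 at depth 0
Step 2: enter scope (depth=1)
Step 3: declare a=(read d)=4 at depth 1
Step 4: declare f=(read a)=4 at depth 1
Step 5: exit scope (depth=0)
Step 6: declare e=64 at depth 0
Step 7: declare a=(read d)=4 at depth 0
Step 8: declare c=(read e)=64 at depth 0
Step 9: declare b=31 at depth 0
Step 10: declare e=68 at depth 0
Step 11: enter scope (depth=1)
Step 12: declare d=(read c)=64 at depth 1
Step 13: declare b=50 at depth 1
Step 14: exit scope (depth=0)
Visible at query point: a=4 b=31 c=64 d=4 e=68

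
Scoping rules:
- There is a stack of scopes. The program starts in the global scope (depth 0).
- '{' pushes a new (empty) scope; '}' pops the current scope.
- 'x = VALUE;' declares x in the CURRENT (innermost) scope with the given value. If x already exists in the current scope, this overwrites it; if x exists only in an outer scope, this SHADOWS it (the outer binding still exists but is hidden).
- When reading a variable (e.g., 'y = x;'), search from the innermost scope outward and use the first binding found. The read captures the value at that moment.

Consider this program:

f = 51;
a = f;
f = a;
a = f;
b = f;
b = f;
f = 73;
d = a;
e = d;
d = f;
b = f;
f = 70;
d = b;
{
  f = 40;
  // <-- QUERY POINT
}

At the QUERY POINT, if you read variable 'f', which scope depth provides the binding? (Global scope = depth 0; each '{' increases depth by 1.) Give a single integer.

Answer: 1

Derivation:
Step 1: declare f=51 at depth 0
Step 2: declare a=(read f)=51 at depth 0
Step 3: declare f=(read a)=51 at depth 0
Step 4: declare a=(read f)=51 at depth 0
Step 5: declare b=(read f)=51 at depth 0
Step 6: declare b=(read f)=51 at depth 0
Step 7: declare f=73 at depth 0
Step 8: declare d=(read a)=51 at depth 0
Step 9: declare e=(read d)=51 at depth 0
Step 10: declare d=(read f)=73 at depth 0
Step 11: declare b=(read f)=73 at depth 0
Step 12: declare f=70 at depth 0
Step 13: declare d=(read b)=73 at depth 0
Step 14: enter scope (depth=1)
Step 15: declare f=40 at depth 1
Visible at query point: a=51 b=73 d=73 e=51 f=40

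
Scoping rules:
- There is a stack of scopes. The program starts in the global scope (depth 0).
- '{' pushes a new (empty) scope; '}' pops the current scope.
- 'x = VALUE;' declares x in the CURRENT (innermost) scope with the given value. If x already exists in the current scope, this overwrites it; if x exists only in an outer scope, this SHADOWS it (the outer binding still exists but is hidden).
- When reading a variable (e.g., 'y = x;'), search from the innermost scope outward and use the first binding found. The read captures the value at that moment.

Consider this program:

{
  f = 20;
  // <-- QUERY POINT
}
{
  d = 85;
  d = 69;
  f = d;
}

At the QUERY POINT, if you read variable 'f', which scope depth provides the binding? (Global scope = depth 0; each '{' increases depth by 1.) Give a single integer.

Step 1: enter scope (depth=1)
Step 2: declare f=20 at depth 1
Visible at query point: f=20

Answer: 1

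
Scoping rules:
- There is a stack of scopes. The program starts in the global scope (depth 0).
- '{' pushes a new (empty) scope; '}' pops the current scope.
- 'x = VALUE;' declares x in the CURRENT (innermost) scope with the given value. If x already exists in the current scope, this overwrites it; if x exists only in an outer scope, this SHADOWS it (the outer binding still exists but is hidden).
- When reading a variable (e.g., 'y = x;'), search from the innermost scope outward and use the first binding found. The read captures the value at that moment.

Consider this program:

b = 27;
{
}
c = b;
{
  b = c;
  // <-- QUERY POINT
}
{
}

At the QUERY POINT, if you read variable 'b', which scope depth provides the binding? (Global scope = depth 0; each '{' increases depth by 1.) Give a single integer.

Step 1: declare b=27 at depth 0
Step 2: enter scope (depth=1)
Step 3: exit scope (depth=0)
Step 4: declare c=(read b)=27 at depth 0
Step 5: enter scope (depth=1)
Step 6: declare b=(read c)=27 at depth 1
Visible at query point: b=27 c=27

Answer: 1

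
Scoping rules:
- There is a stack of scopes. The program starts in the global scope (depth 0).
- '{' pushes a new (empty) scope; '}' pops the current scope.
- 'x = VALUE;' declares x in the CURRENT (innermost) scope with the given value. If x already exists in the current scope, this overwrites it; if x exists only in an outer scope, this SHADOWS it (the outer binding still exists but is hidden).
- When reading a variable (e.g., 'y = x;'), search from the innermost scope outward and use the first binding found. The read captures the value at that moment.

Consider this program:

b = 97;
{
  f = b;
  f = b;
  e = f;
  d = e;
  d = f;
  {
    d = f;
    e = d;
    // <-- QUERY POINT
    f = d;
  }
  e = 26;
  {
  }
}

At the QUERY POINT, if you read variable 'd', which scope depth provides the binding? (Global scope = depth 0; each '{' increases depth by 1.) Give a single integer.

Answer: 2

Derivation:
Step 1: declare b=97 at depth 0
Step 2: enter scope (depth=1)
Step 3: declare f=(read b)=97 at depth 1
Step 4: declare f=(read b)=97 at depth 1
Step 5: declare e=(read f)=97 at depth 1
Step 6: declare d=(read e)=97 at depth 1
Step 7: declare d=(read f)=97 at depth 1
Step 8: enter scope (depth=2)
Step 9: declare d=(read f)=97 at depth 2
Step 10: declare e=(read d)=97 at depth 2
Visible at query point: b=97 d=97 e=97 f=97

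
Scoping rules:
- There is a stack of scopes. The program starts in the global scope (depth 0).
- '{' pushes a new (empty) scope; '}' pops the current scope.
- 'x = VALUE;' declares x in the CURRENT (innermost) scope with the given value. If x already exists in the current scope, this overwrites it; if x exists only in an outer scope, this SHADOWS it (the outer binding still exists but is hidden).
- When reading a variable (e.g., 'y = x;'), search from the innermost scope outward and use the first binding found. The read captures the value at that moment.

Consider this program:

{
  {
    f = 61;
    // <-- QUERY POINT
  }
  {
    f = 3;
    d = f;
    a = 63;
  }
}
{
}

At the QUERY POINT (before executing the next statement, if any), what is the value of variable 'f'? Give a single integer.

Answer: 61

Derivation:
Step 1: enter scope (depth=1)
Step 2: enter scope (depth=2)
Step 3: declare f=61 at depth 2
Visible at query point: f=61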